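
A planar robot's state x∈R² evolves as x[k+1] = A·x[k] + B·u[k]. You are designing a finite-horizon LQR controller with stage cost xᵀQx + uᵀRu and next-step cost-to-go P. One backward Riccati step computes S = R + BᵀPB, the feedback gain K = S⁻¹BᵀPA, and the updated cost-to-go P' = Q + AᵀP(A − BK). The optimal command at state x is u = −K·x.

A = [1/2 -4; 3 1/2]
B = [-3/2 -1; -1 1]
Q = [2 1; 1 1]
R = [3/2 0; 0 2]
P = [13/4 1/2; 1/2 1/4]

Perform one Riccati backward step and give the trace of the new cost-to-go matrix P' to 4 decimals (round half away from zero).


BᵀP = [-5.3750 -1.0000; -2.7500 -0.2500]
S = R + BᵀPB = [3/2 0; 0 2] + [9.0625 4.3750; 4.3750 2.5000] = [10.5625 4.3750; 4.3750 4.5000]
BᵀPA = [-5.6875 21.0000; -2.1250 10.8750]
K = S⁻¹·BᵀPA = [-0.5740 1.6527; 0.0859 0.8099]
A−BK = [-0.2752 -0.7111; 2.3401 1.3429]
AᵀP(A−BK) = [1.4802 -0.8792; -0.8792 6.5482]
P' = Q + AᵀP(A−BK) = [3.4802 0.1208; 0.1208 7.5482]
tr(P') = 11.0283

11.0283


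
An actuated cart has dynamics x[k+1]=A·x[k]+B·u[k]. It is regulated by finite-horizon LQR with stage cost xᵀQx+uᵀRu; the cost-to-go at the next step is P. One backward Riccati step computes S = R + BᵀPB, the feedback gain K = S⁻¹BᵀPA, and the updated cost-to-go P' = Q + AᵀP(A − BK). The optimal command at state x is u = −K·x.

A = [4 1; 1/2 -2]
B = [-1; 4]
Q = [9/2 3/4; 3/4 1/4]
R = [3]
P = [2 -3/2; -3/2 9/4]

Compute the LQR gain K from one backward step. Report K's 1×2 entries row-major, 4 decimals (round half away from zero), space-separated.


BᵀP = [-8.0000 10.5000]
S = R + BᵀPB = [3] + [50.0000] = [53.0000]
BᵀPA = [-26.7500 -29.0000]
K = S⁻¹·BᵀPA = [-0.5047 -0.5472]
A−BK = [3.4953 0.4528; 2.5189 0.1887]
AᵀP(A−BK) = [13.0613 2.3632; 2.3632 1.1321]
P' = Q + AᵀP(A−BK) = [17.5613 3.1132; 3.1132 1.3821]
tr(P') = 18.9434

-0.5047 -0.5472


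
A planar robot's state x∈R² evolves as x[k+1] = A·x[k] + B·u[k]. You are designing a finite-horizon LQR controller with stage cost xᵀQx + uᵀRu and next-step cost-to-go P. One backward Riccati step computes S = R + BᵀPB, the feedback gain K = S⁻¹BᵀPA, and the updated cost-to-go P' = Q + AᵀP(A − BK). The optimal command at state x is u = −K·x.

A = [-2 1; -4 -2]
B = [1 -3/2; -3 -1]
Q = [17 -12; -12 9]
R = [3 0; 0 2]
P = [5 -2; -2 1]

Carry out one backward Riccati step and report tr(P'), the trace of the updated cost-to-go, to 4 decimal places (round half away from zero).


29.9626

BᵀP = [11.0000 -5.0000; -5.5000 2.0000]
S = R + BᵀPB = [3 0; 0 2] + [26.0000 -11.5000; -11.5000 6.2500] = [29.0000 -11.5000; -11.5000 8.2500]
BᵀPA = [-2.0000 21.0000; 3.0000 -9.5000]
K = S⁻¹·BᵀPA = [0.1682 0.5981; 0.5981 -0.3178]
A−BK = [-1.2710 -0.0748; -2.8972 -0.5234]
AᵀP(A−BK) = [2.5421 0.1495; 0.1495 1.4206]
P' = Q + AᵀP(A−BK) = [19.5421 -11.8505; -11.8505 10.4206]
tr(P') = 29.9626


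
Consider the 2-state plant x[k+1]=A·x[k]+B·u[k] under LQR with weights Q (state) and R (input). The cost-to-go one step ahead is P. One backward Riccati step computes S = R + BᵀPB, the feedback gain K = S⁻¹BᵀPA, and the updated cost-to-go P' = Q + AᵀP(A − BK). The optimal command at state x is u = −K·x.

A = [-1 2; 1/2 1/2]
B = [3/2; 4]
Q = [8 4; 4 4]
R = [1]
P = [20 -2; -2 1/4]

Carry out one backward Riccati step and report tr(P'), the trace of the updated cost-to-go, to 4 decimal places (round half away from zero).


18.6635

BᵀP = [22.0000 -2.0000]
S = R + BᵀPB = [1] + [25.0000] = [26.0000]
BᵀPA = [-23.0000 43.0000]
K = S⁻¹·BᵀPA = [-0.8846 1.6538]
A−BK = [0.3269 -0.4808; 4.0385 -6.1154]
AᵀP(A−BK) = [1.7163 -2.8990; -2.8990 4.9471]
P' = Q + AᵀP(A−BK) = [9.7163 1.1010; 1.1010 8.9471]
tr(P') = 18.6635


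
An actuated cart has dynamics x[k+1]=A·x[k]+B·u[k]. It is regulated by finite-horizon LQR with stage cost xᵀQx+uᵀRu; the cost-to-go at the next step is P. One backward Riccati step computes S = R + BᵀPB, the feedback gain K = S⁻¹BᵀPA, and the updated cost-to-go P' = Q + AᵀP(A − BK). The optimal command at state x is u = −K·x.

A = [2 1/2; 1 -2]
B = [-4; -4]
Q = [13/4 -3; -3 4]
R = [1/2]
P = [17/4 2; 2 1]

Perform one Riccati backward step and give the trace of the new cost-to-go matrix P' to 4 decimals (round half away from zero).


7.5364

BᵀP = [-25.0000 -12.0000]
S = R + BᵀPB = [1/2] + [148.0000] = [148.5000]
BᵀPA = [-62.0000 11.5000]
K = S⁻¹·BᵀPA = [-0.4175 0.0774]
A−BK = [0.3300 0.8098; -0.6700 -1.6902]
AᵀP(A−BK) = [0.1145 0.0513; 0.0513 0.1719]
P' = Q + AᵀP(A−BK) = [3.3645 -2.9487; -2.9487 4.1719]
tr(P') = 7.5364


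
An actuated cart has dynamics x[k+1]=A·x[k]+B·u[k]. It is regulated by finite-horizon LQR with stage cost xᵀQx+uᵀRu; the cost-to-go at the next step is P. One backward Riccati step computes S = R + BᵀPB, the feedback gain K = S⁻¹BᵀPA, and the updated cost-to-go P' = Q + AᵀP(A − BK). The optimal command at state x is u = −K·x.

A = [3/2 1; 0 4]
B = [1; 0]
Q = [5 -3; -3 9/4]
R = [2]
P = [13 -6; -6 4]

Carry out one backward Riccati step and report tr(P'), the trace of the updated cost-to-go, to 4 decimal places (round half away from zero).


32.0833

BᵀP = [13.0000 -6.0000]
S = R + BᵀPB = [2] + [13.0000] = [15.0000]
BᵀPA = [19.5000 -11.0000]
K = S⁻¹·BᵀPA = [1.3000 -0.7333]
A−BK = [0.2000 1.7333; 0.0000 4.0000]
AᵀP(A−BK) = [3.9000 -2.2000; -2.2000 20.9333]
P' = Q + AᵀP(A−BK) = [8.9000 -5.2000; -5.2000 23.1833]
tr(P') = 32.0833


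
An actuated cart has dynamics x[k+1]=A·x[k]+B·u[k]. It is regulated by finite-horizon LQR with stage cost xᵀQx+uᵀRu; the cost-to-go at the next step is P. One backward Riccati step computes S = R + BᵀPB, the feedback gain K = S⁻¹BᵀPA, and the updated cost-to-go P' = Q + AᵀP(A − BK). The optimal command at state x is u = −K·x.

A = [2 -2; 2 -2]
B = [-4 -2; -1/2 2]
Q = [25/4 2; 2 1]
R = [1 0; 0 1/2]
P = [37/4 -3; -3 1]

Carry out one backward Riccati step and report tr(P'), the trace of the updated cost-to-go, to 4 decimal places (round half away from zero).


BᵀP = [-35.5000 11.5000; -24.5000 8.0000]
S = R + BᵀPB = [1 0; 0 1/2] + [136.2500 94.0000; 94.0000 65.0000] = [137.2500 94.0000; 94.0000 65.5000]
BᵀPA = [-48.0000 48.0000; -33.0000 33.0000]
K = S⁻¹·BᵀPA = [-0.2729 0.2729; -0.1121 0.1121]
A−BK = [0.6840 -0.6840; 2.0877 -2.0877]
AᵀP(A−BK) = [0.1990 -0.1990; -0.1990 0.1990]
P' = Q + AᵀP(A−BK) = [6.4490 1.8010; 1.8010 1.1990]
tr(P') = 7.6481

7.6481


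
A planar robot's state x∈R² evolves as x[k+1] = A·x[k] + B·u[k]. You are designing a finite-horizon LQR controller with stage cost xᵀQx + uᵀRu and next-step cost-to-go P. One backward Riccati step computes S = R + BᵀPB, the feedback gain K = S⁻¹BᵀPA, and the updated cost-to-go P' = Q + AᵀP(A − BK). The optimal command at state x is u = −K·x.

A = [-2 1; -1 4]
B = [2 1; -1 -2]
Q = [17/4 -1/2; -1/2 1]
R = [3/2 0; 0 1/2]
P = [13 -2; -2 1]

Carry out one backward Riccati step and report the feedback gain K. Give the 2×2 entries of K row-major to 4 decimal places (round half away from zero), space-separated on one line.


-1.0718 1.1085 0.4207 -1.6127

BᵀP = [28.0000 -5.0000; 17.0000 -4.0000]
S = R + BᵀPB = [3/2 0; 0 1/2] + [61.0000 38.0000; 38.0000 25.0000] = [62.5000 38.0000; 38.0000 25.5000]
BᵀPA = [-51.0000 8.0000; -30.0000 1.0000]
K = S⁻¹·BᵀPA = [-1.0718 1.1085; 0.4207 -1.6127]
A−BK = [-0.2771 0.3957; -1.2304 1.8831]
AᵀP(A−BK) = [2.9599 -3.8464; -3.8464 5.7446]
P' = Q + AᵀP(A−BK) = [7.2099 -4.3464; -4.3464 6.7446]
tr(P') = 13.9545


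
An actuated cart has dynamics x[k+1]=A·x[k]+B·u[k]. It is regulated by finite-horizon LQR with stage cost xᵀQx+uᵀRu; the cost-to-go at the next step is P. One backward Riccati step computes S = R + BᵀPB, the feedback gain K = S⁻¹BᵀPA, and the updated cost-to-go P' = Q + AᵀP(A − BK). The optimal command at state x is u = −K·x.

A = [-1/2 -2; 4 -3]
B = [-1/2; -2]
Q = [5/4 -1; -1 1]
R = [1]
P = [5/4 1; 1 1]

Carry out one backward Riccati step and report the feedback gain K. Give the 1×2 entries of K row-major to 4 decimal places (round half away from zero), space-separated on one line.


BᵀP = [-2.6250 -2.5000]
S = R + BᵀPB = [1] + [6.3125] = [7.3125]
BᵀPA = [-8.6875 12.7500]
K = S⁻¹·BᵀPA = [-1.1880 1.7436]
A−BK = [-1.0940 -1.1282; 1.6239 0.4872]
AᵀP(A−BK) = [1.9915 -2.1026; -2.1026 3.7692]
P' = Q + AᵀP(A−BK) = [3.2415 -3.1026; -3.1026 4.7692]
tr(P') = 8.0107

-1.1880 1.7436


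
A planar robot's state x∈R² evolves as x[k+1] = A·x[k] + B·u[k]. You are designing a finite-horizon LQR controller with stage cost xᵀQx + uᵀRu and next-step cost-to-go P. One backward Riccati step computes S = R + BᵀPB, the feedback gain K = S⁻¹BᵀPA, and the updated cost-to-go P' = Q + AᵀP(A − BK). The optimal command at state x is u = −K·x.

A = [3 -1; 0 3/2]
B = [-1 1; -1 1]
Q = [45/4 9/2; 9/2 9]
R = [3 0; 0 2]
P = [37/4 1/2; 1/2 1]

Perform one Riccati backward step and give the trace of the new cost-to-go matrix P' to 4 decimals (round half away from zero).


BᵀP = [-9.7500 -1.5000; 9.7500 1.5000]
S = R + BᵀPB = [3 0; 0 2] + [11.2500 -11.2500; -11.2500 11.2500] = [14.2500 -11.2500; -11.2500 13.2500]
BᵀPA = [-29.2500 7.5000; 29.2500 -7.5000]
K = S⁻¹·BᵀPA = [-0.9398 0.2410; 1.4096 -0.3614]
A−BK = [0.6506 -0.3976; -2.3494 2.1024]
AᵀP(A−BK) = [14.5301 -7.8795; -7.8795 5.4819]
P' = Q + AᵀP(A−BK) = [25.7801 -3.3795; -3.3795 14.4819]
tr(P') = 40.2620

40.2620


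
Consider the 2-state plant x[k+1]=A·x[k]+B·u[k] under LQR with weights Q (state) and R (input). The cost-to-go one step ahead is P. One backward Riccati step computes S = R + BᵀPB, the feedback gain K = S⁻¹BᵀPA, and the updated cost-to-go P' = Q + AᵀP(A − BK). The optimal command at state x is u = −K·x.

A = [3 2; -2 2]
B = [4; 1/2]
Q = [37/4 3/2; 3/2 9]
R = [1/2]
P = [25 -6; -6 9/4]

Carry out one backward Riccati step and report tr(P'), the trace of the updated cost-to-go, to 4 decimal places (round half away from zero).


BᵀP = [97.0000 -22.8750]
S = R + BᵀPB = [1/2] + [376.5625] = [377.0625]
BᵀPA = [336.7500 148.2500]
K = S⁻¹·BᵀPA = [0.8931 0.3932]
A−BK = [-0.5724 0.4273; -2.4465 1.8034]
AᵀP(A−BK) = [5.2526 -3.4003; -3.4003 2.7124]
P' = Q + AᵀP(A−BK) = [14.5026 -1.9003; -1.9003 11.7124]
tr(P') = 26.2150

26.2150


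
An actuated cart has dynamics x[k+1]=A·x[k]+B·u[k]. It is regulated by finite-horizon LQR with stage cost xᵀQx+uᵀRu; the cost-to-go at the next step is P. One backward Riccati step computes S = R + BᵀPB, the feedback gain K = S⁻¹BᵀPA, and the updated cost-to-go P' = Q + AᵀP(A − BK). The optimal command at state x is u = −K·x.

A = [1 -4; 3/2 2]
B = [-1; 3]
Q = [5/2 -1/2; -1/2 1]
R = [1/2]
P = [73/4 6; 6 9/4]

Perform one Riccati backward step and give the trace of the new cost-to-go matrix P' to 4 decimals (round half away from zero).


BᵀP = [-0.2500 0.7500]
S = R + BᵀPB = [1/2] + [2.5000] = [3.0000]
BᵀPA = [0.8750 2.5000]
K = S⁻¹·BᵀPA = [0.2917 0.8333]
A−BK = [1.2917 -3.1667; 0.6250 -0.5000]
AᵀP(A−BK) = [41.0573 -90.9792; -90.9792 202.9167]
P' = Q + AᵀP(A−BK) = [43.5573 -91.4792; -91.4792 203.9167]
tr(P') = 247.4740

247.4740


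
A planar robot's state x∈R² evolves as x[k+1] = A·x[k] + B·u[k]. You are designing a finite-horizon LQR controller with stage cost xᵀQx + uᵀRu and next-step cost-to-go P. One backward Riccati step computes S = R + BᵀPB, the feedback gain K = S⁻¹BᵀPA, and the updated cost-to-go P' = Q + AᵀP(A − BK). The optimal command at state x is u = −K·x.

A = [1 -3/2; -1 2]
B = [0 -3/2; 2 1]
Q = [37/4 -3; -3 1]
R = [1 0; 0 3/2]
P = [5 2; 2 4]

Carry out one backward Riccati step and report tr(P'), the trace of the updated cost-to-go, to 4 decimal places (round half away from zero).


12.3892

BᵀP = [4.0000 8.0000; -5.5000 1.0000]
S = R + BᵀPB = [1 0; 0 3/2] + [16.0000 2.0000; 2.0000 9.2500] = [17.0000 2.0000; 2.0000 10.7500]
BᵀPA = [-4.0000 10.0000; -6.5000 10.2500]
K = S⁻¹·BᵀPA = [-0.1678 0.4867; -0.5734 0.8629]
A−BK = [0.1399 -0.2056; -0.0909 0.1636]
AᵀP(A−BK) = [0.6014 -0.9441; -0.9441 1.5378]
P' = Q + AᵀP(A−BK) = [9.8514 -3.9441; -3.9441 2.5378]
tr(P') = 12.3892


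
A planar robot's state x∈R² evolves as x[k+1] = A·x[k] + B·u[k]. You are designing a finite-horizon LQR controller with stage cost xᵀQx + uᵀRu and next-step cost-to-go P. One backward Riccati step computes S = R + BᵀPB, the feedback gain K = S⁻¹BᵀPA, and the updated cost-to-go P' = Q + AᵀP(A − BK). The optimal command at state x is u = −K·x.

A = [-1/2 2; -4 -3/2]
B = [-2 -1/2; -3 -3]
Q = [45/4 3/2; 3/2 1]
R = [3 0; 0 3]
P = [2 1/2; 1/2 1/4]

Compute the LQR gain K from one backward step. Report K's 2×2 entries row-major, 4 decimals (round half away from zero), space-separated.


BᵀP = [-5.5000 -1.7500; -2.5000 -1.0000]
S = R + BᵀPB = [3 0; 0 3] + [16.2500 8.0000; 8.0000 4.2500] = [19.2500 8.0000; 8.0000 7.2500]
BᵀPA = [9.7500 -8.3750; 5.2500 -3.5000]
K = S⁻¹·BᵀPA = [0.3797 -0.4330; 0.3052 -0.0050]
A−BK = [0.4119 1.1315; -1.9454 -2.8139]
AᵀP(A−BK) = [1.1960 0.1228; 0.1228 1.9187]
P' = Q + AᵀP(A−BK) = [12.4460 1.6228; 1.6228 2.9187]
tr(P') = 15.3648

0.3797 -0.4330 0.3052 -0.0050


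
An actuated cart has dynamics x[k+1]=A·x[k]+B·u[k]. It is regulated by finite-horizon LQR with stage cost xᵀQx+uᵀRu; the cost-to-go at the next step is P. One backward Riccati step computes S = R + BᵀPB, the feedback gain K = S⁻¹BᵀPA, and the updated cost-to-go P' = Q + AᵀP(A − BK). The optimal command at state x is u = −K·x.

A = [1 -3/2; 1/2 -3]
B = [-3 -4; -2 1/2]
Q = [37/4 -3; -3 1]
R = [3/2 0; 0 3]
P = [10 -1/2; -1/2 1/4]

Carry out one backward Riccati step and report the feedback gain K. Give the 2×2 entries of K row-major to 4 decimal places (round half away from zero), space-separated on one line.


-0.1969 0.5584 -0.0984 -0.0670

BᵀP = [-29.0000 1.0000; -40.2500 2.1250]
S = R + BᵀPB = [3/2 0; 0 3] + [85.0000 116.5000; 116.5000 162.0625] = [86.5000 116.5000; 116.5000 165.0625]
BᵀPA = [-28.5000 40.5000; -39.1875 54.0000]
K = S⁻¹·BᵀPA = [-0.1969 0.5584; -0.0984 -0.0670]
A−BK = [0.0155 -0.0927; 0.1554 -1.8497]
AᵀP(A−BK) = [0.0933 -0.2098; -0.2098 1.2510]
P' = Q + AᵀP(A−BK) = [9.3433 -3.2098; -3.2098 2.2510]
tr(P') = 11.5943


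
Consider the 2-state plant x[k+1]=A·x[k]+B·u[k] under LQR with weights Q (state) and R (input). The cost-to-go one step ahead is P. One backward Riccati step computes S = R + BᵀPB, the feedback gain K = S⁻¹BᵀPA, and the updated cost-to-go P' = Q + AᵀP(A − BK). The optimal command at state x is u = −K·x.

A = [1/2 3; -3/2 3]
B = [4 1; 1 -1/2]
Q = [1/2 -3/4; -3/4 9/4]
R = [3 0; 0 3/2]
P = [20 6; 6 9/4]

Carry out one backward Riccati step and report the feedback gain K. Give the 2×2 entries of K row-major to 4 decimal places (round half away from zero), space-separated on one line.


BᵀP = [86.0000 26.2500; 17.0000 4.8750]
S = R + BᵀPB = [3 0; 0 3/2] + [370.2500 72.8750; 72.8750 14.5625] = [373.2500 72.8750; 72.8750 16.0625]
BᵀPA = [3.6250 336.7500; 1.1875 65.6250]
K = S⁻¹·BᵀPA = [-0.0414 0.9154; 0.2616 -0.0674]
A−BK = [0.4039 -0.5941; -1.3279 2.0509]
AᵀP(A−BK) = [0.9018 -1.3632; -1.3632 4.4224]
P' = Q + AᵀP(A−BK) = [1.4018 -2.1132; -2.1132 6.6724]
tr(P') = 8.0742

-0.0414 0.9154 0.2616 -0.0674


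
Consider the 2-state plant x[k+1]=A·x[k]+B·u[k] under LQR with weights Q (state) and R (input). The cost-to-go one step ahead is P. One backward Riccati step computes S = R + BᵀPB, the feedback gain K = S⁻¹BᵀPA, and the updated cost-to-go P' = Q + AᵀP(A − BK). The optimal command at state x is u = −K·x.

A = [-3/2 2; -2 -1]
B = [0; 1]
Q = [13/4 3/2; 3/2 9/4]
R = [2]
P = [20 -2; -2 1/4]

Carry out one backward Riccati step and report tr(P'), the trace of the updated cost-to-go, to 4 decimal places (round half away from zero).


116.9444

BᵀP = [-2.0000 0.2500]
S = R + BᵀPB = [2] + [0.2500] = [2.2500]
BᵀPA = [2.5000 -4.2500]
K = S⁻¹·BᵀPA = [1.1111 -1.8889]
A−BK = [-1.5000 2.0000; -3.1111 0.8889]
AᵀP(A−BK) = [31.2222 -49.7778; -49.7778 80.2222]
P' = Q + AᵀP(A−BK) = [34.4722 -48.2778; -48.2778 82.4722]
tr(P') = 116.9444


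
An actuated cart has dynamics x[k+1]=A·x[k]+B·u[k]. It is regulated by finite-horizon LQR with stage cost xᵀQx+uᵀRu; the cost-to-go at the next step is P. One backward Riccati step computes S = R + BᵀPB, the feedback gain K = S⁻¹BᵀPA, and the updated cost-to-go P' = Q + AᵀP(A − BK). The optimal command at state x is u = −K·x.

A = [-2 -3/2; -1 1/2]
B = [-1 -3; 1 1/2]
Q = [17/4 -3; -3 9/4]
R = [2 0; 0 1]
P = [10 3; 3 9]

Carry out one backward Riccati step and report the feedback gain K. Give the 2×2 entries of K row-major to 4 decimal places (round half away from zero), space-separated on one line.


-1.1661 0.2405 1.0622 0.4122

BᵀP = [-7.0000 6.0000; -28.5000 -4.5000]
S = R + BᵀPB = [2 0; 0 1] + [13.0000 24.0000; 24.0000 83.2500] = [15.0000 24.0000; 24.0000 84.2500]
BᵀPA = [8.0000 13.5000; 61.5000 40.5000]
K = S⁻¹·BᵀPA = [-1.1661 0.2405; 1.0622 0.4122]
A−BK = [0.0204 -0.0229; -0.3650 0.0534]
AᵀP(A−BK) = [5.0062 -0.2748; -0.2748 0.3092]
P' = Q + AᵀP(A−BK) = [9.2562 -3.2748; -3.2748 2.5592]
tr(P') = 11.8153


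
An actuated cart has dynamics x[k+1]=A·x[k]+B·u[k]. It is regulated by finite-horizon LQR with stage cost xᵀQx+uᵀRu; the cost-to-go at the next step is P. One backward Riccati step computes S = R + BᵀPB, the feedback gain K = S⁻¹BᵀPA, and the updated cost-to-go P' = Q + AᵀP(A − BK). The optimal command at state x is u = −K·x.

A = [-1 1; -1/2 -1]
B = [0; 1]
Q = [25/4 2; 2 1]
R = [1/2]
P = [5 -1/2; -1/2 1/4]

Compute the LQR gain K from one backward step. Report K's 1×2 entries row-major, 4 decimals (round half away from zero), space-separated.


0.5000 -1.0000

BᵀP = [-0.5000 0.2500]
S = R + BᵀPB = [1/2] + [0.2500] = [0.7500]
BᵀPA = [0.3750 -0.7500]
K = S⁻¹·BᵀPA = [0.5000 -1.0000]
A−BK = [-1.0000 1.0000; -1.0000 0.0000]
AᵀP(A−BK) = [4.3750 -4.7500; -4.7500 5.5000]
P' = Q + AᵀP(A−BK) = [10.6250 -2.7500; -2.7500 6.5000]
tr(P') = 17.1250


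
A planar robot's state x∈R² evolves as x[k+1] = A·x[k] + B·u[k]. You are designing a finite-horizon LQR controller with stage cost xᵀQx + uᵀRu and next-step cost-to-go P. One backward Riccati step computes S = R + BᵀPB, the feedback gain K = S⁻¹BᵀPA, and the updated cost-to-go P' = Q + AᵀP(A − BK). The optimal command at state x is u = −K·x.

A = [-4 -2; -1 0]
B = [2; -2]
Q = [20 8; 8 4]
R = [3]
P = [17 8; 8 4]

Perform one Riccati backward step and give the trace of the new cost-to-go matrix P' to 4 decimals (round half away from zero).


BᵀP = [18.0000 8.0000]
S = R + BᵀPB = [3] + [20.0000] = [23.0000]
BᵀPA = [-80.0000 -36.0000]
K = S⁻¹·BᵀPA = [-3.4783 -1.5652]
A−BK = [2.9565 1.1304; -7.9565 -3.1304]
AᵀP(A−BK) = [61.7391 26.7826; 26.7826 11.6522]
P' = Q + AᵀP(A−BK) = [81.7391 34.7826; 34.7826 15.6522]
tr(P') = 97.3913

97.3913


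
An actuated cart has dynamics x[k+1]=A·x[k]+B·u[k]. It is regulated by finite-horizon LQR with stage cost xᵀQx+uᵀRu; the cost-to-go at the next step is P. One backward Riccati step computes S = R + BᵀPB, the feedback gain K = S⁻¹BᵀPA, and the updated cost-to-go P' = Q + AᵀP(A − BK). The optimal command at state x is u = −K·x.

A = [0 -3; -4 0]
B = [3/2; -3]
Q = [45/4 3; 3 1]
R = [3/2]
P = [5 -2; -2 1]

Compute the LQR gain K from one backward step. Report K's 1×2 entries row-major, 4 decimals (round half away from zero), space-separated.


BᵀP = [13.5000 -6.0000]
S = R + BᵀPB = [3/2] + [38.2500] = [39.7500]
BᵀPA = [24.0000 -40.5000]
K = S⁻¹·BᵀPA = [0.6038 -1.0189]
A−BK = [-0.9057 -1.4717; -2.1887 -3.0566]
AᵀP(A−BK) = [1.5094 0.4528; 0.4528 3.7358]
P' = Q + AᵀP(A−BK) = [12.7594 3.4528; 3.4528 4.7358]
tr(P') = 17.4953

0.6038 -1.0189


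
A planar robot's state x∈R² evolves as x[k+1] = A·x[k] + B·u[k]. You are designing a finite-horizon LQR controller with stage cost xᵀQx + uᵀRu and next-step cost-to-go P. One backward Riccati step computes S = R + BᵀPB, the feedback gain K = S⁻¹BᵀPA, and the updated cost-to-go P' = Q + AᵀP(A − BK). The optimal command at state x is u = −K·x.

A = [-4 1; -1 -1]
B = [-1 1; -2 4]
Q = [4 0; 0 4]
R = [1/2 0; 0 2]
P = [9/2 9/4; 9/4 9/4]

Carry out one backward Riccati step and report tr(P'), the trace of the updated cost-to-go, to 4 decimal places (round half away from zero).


BᵀP = [-9.0000 -6.7500; 13.5000 11.2500]
S = R + BᵀPB = [1/2 0; 0 2] + [22.5000 -36.0000; -36.0000 58.5000] = [23.0000 -36.0000; -36.0000 60.5000]
BᵀPA = [42.7500 -2.2500; -65.2500 2.2500]
K = S⁻¹·BᵀPA = [2.4856 -0.5772; 0.4005 -0.3063]
A−BK = [-1.9149 0.7291; 2.3691 -0.9293]
AᵀP(A−BK) = [12.1247 -4.3086; -4.3086 1.6404]
P' = Q + AᵀP(A−BK) = [16.1247 -4.3086; -4.3086 5.6404]
tr(P') = 21.7651

21.7651


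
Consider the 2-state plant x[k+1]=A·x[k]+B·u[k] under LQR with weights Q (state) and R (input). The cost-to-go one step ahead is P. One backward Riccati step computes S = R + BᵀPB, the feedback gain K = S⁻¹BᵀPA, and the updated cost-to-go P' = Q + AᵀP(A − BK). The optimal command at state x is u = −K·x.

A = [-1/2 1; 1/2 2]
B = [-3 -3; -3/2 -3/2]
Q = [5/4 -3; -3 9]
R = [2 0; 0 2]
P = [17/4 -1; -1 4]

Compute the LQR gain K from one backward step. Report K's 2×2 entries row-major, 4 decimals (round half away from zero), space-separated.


0.0525 -0.2197 0.0525 -0.2197

BᵀP = [-11.2500 -3.0000; -11.2500 -3.0000]
S = R + BᵀPB = [2 0; 0 2] + [38.2500 38.2500; 38.2500 38.2500] = [40.2500 38.2500; 38.2500 40.2500]
BᵀPA = [4.1250 -17.2500; 4.1250 -17.2500]
K = S⁻¹·BᵀPA = [0.0525 -0.2197; 0.0525 -0.2197]
A−BK = [-0.1847 -0.3185; 0.6576 1.3408]
AᵀP(A−BK) = [2.1290 4.1879; 4.1879 8.6688]
P' = Q + AᵀP(A−BK) = [3.3790 1.1879; 1.1879 17.6688]
tr(P') = 21.0478


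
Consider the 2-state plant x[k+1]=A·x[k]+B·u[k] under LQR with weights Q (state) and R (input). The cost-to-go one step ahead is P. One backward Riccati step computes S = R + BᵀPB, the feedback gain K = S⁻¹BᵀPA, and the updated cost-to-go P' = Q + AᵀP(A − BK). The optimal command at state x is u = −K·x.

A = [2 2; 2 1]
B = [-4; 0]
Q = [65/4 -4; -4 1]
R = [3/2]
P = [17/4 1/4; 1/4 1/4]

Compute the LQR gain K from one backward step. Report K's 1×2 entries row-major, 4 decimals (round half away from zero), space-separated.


-0.5180 -0.5036

BᵀP = [-17.0000 -1.0000]
S = R + BᵀPB = [3/2] + [68.0000] = [69.5000]
BᵀPA = [-36.0000 -35.0000]
K = S⁻¹·BᵀPA = [-0.5180 -0.5036]
A−BK = [-0.0719 -0.0144; 2.0000 1.0000]
AᵀP(A−BK) = [1.3525 0.8705; 0.8705 0.6241]
P' = Q + AᵀP(A−BK) = [17.6025 -3.1295; -3.1295 1.6241]
tr(P') = 19.2266


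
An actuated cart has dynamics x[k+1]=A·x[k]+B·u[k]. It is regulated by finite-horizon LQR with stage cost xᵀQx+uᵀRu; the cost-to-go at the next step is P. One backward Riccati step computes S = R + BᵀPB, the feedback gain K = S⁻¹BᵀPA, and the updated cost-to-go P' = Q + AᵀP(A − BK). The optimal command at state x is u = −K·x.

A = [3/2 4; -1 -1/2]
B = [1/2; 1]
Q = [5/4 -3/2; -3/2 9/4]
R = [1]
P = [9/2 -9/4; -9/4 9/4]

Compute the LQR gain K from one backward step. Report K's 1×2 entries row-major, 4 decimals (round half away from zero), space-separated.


BᵀP = [0.0000 1.1250]
S = R + BᵀPB = [1] + [1.1250] = [2.1250]
BᵀPA = [-1.1250 -0.5625]
K = S⁻¹·BᵀPA = [-0.5294 -0.2647]
A−BK = [1.7647 4.1324; -0.4706 -0.2353]
AᵀP(A−BK) = [18.5294 38.5147; 38.5147 81.4136]
P' = Q + AᵀP(A−BK) = [19.7794 37.0147; 37.0147 83.6636]
tr(P') = 103.4430

-0.5294 -0.2647


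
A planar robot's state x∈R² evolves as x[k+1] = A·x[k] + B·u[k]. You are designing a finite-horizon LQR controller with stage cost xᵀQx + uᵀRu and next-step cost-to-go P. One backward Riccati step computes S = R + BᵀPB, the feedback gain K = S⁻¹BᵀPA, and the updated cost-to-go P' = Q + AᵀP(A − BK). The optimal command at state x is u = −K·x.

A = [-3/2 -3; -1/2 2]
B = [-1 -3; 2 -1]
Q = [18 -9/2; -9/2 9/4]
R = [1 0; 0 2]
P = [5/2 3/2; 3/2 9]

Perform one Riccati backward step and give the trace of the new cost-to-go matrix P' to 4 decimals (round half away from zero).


BᵀP = [0.5000 16.5000; -9.0000 -13.5000]
S = R + BᵀPB = [1 0; 0 2] + [32.5000 -18.0000; -18.0000 40.5000] = [33.5000 -18.0000; -18.0000 42.5000]
BᵀPA = [-9.0000 31.5000; 20.2500 0.0000]
K = S⁻¹·BᵀPA = [-0.0164 1.2173; 0.4695 0.5156]
A−BK = [-0.1078 -0.2360; 0.0023 0.0809]
AᵀP(A−BK) = [0.4695 0.5156; 0.5156 2.1544]
P' = Q + AᵀP(A−BK) = [18.4695 -3.9844; -3.9844 4.4044]
tr(P') = 22.8739

22.8739


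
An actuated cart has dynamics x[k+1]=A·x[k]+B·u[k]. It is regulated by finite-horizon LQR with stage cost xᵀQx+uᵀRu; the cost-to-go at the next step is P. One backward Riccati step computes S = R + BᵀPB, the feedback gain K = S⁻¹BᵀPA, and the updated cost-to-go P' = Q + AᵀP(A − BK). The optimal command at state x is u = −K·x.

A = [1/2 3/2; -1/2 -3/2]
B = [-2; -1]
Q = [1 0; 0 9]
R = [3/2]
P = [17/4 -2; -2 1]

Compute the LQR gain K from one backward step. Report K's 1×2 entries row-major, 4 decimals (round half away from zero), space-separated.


-0.4130 -1.2391

BᵀP = [-6.5000 3.0000]
S = R + BᵀPB = [3/2] + [10.0000] = [11.5000]
BᵀPA = [-4.7500 -14.2500]
K = S⁻¹·BᵀPA = [-0.4130 -1.2391]
A−BK = [-0.3261 -0.9783; -0.9130 -2.7391]
AᵀP(A−BK) = [0.3505 1.0516; 1.0516 3.1549]
P' = Q + AᵀP(A−BK) = [1.3505 1.0516; 1.0516 12.1549]
tr(P') = 13.5054


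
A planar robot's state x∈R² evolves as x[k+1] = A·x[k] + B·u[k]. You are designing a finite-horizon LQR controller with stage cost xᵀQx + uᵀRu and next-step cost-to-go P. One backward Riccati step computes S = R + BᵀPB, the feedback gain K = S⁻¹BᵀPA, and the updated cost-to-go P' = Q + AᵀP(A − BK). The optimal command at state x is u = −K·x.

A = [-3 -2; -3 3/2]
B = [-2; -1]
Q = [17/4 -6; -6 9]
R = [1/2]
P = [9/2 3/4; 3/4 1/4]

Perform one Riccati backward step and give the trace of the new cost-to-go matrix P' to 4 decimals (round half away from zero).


15.7457

BᵀP = [-9.7500 -1.7500]
S = R + BᵀPB = [1/2] + [21.2500] = [21.7500]
BᵀPA = [34.5000 16.8750]
K = S⁻¹·BᵀPA = [1.5862 0.7759]
A−BK = [0.1724 -0.4483; -1.4138 2.2759]
AᵀP(A−BK) = [1.5259 0.2328; 0.2328 0.9698]
P' = Q + AᵀP(A−BK) = [5.7759 -5.7672; -5.7672 9.9698]
tr(P') = 15.7457


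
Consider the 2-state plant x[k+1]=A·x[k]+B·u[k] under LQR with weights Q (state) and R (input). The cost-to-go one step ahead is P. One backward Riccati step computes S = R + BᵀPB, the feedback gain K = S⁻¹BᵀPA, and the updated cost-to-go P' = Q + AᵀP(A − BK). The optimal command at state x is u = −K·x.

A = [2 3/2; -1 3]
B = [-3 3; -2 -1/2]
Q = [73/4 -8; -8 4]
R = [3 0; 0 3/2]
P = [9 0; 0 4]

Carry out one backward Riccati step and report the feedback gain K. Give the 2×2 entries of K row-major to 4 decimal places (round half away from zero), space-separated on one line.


0.1945 -1.1273 0.8501 -0.6264

BᵀP = [-27.0000 -8.0000; 27.0000 -2.0000]
S = R + BᵀPB = [3 0; 0 3/2] + [97.0000 -77.0000; -77.0000 82.0000] = [100.0000 -77.0000; -77.0000 83.5000]
BᵀPA = [-46.0000 -64.5000; 56.0000 34.5000]
K = S⁻¹·BᵀPA = [0.1945 -1.1273; 0.8501 -0.6264]
A−BK = [0.0335 -0.0028; -0.1859 0.4322]
AᵀP(A−BK) = [1.3457 -1.7788; -1.7788 5.1482]
P' = Q + AᵀP(A−BK) = [19.5957 -9.7788; -9.7788 9.1482]
tr(P') = 28.7440


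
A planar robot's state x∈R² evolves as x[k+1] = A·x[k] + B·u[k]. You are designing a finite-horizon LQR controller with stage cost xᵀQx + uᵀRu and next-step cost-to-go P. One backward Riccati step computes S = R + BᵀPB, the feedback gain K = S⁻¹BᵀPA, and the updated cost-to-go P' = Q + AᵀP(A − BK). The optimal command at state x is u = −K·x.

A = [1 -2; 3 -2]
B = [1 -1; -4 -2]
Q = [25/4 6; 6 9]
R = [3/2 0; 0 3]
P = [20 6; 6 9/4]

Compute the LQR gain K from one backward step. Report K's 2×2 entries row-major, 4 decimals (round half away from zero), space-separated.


BᵀP = [-4.0000 -3.0000; -32.0000 -10.5000]
S = R + BᵀPB = [3/2 0; 0 3] + [8.0000 10.0000; 10.0000 53.0000] = [9.5000 10.0000; 10.0000 56.0000]
BᵀPA = [-13.0000 14.0000; -63.5000 85.0000]
K = S⁻¹·BᵀPA = [-0.2153 -0.1528; -1.0955 1.5451]
A−BK = [0.1198 -0.3021; -0.0521 0.4792]
AᵀP(A−BK) = [3.8880 -5.3698; -5.3698 7.8021]
P' = Q + AᵀP(A−BK) = [10.1380 0.6302; 0.6302 16.8021]
tr(P') = 26.9401

-0.2153 -0.1528 -1.0955 1.5451


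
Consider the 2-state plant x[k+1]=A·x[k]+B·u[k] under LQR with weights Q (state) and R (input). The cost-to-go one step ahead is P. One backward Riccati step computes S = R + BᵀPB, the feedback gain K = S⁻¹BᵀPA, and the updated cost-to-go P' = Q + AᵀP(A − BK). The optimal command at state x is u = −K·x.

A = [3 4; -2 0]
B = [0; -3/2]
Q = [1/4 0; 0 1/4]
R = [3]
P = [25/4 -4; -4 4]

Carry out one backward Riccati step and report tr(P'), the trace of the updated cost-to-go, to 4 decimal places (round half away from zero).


97.7500

BᵀP = [6.0000 -6.0000]
S = R + BᵀPB = [3] + [9.0000] = [12.0000]
BᵀPA = [30.0000 24.0000]
K = S⁻¹·BᵀPA = [2.5000 2.0000]
A−BK = [3.0000 4.0000; 1.7500 3.0000]
AᵀP(A−BK) = [45.2500 47.0000; 47.0000 52.0000]
P' = Q + AᵀP(A−BK) = [45.5000 47.0000; 47.0000 52.2500]
tr(P') = 97.7500


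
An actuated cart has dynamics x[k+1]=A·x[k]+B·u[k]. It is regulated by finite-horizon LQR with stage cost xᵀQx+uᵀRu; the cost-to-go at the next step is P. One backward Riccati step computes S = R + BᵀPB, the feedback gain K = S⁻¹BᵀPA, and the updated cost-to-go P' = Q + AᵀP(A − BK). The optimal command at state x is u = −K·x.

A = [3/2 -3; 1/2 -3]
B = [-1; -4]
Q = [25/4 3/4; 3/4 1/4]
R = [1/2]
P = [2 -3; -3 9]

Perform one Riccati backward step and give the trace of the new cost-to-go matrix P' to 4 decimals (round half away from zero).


BᵀP = [10.0000 -33.0000]
S = R + BᵀPB = [1/2] + [122.0000] = [122.5000]
BᵀPA = [-1.5000 69.0000]
K = S⁻¹·BᵀPA = [-0.0122 0.5633]
A−BK = [1.4878 -2.4367; 0.4510 -0.7469]
AᵀP(A−BK) = [2.2316 -3.6551; -3.6551 6.1347]
P' = Q + AᵀP(A−BK) = [8.4816 -2.9051; -2.9051 6.3847]
tr(P') = 14.8663

14.8663


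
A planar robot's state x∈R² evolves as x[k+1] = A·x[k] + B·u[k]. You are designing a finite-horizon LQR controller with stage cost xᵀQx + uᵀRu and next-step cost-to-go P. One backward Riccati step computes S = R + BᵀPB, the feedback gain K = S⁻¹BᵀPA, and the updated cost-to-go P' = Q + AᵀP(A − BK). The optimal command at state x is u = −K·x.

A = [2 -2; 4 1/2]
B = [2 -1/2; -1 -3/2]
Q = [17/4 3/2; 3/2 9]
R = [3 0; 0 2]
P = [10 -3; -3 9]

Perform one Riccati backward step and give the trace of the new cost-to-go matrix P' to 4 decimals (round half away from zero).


30.5072

BᵀP = [23.0000 -15.0000; -0.5000 -12.0000]
S = R + BᵀPB = [3 0; 0 2] + [61.0000 11.0000; 11.0000 18.2500] = [64.0000 11.0000; 11.0000 20.2500]
BᵀPA = [-14.0000 -53.5000; -49.0000 -5.0000]
K = S⁻¹·BᵀPA = [0.2174 -0.8752; -2.5379 0.2285]
A−BK = [0.2962 -0.1353; 0.4106 -0.0324]
AᵀP(A−BK) = [14.6885 -2.0560; -2.0560 2.5687]
P' = Q + AᵀP(A−BK) = [18.9385 -0.5560; -0.5560 11.5687]
tr(P') = 30.5072


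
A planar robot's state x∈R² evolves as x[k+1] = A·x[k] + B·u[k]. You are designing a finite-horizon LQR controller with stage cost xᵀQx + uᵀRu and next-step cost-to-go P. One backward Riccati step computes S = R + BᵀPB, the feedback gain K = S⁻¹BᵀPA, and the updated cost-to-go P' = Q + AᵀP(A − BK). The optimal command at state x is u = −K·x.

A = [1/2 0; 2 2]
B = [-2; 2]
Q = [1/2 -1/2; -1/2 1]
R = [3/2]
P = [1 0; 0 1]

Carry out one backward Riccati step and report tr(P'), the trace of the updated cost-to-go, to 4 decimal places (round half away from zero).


7.1184

BᵀP = [-2.0000 2.0000]
S = R + BᵀPB = [3/2] + [8.0000] = [9.5000]
BᵀPA = [3.0000 4.0000]
K = S⁻¹·BᵀPA = [0.3158 0.4211]
A−BK = [1.1316 0.8421; 1.3684 1.1579]
AᵀP(A−BK) = [3.3026 2.7368; 2.7368 2.3158]
P' = Q + AᵀP(A−BK) = [3.8026 2.2368; 2.2368 3.3158]
tr(P') = 7.1184


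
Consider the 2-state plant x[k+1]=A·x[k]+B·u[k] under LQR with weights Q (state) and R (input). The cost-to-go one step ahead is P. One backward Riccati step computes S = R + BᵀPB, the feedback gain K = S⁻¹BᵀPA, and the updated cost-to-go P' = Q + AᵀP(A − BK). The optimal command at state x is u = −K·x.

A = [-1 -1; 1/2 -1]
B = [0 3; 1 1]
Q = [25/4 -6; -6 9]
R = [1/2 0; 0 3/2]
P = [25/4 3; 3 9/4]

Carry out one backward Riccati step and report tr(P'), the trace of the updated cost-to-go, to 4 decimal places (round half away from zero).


15.8739

BᵀP = [3.0000 2.2500; 21.7500 11.2500]
S = R + BᵀPB = [1/2 0; 0 3/2] + [2.2500 11.2500; 11.2500 76.5000] = [2.7500 11.2500; 11.2500 78.0000]
BᵀPA = [-1.8750 -5.2500; -16.1250 -33.0000]
K = S⁻¹·BᵀPA = [0.3998 -0.4350; -0.2644 -0.3603]
A−BK = [-0.2068 0.0810; 0.3646 -0.2047]
AᵀP(A−BK) = [0.2988 -0.0011; -0.0011 0.3252]
P' = Q + AᵀP(A−BK) = [6.5488 -6.0011; -6.0011 9.3252]
tr(P') = 15.8739


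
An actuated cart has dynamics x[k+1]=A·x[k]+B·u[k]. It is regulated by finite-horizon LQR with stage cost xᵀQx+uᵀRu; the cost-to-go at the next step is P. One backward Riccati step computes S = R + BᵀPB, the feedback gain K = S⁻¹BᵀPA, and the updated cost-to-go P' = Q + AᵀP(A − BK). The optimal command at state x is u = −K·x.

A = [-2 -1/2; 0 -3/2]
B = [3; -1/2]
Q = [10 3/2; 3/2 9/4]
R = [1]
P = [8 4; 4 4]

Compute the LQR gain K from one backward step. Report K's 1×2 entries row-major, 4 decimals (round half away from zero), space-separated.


BᵀP = [22.0000 10.0000]
S = R + BᵀPB = [1] + [61.0000] = [62.0000]
BᵀPA = [-44.0000 -26.0000]
K = S⁻¹·BᵀPA = [-0.7097 -0.4194]
A−BK = [0.1290 0.7581; -0.3548 -1.7097]
AᵀP(A−BK) = [0.7742 1.5484; 1.5484 6.0968]
P' = Q + AᵀP(A−BK) = [10.7742 3.0484; 3.0484 8.3468]
tr(P') = 19.1210

-0.7097 -0.4194


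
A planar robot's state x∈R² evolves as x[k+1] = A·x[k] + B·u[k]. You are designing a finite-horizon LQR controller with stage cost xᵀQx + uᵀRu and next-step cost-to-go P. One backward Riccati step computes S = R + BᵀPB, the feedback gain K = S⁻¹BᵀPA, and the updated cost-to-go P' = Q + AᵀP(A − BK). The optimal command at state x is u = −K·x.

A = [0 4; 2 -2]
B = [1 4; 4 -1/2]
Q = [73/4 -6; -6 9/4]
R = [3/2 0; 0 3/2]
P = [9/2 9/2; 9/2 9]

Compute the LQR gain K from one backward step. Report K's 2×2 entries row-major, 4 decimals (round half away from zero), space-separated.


BᵀP = [22.5000 40.5000; 15.7500 13.5000]
S = R + BᵀPB = [3/2 0; 0 3/2] + [184.5000 69.7500; 69.7500 56.2500] = [186.0000 69.7500; 69.7500 57.7500]
BᵀPA = [81.0000 9.0000; 27.0000 36.0000]
K = S⁻¹·BᵀPA = [0.4755 -0.3389; -0.1068 1.0326]
A−BK = [-0.0482 0.2083; 0.0444 -0.1283]
AᵀP(A−BK) = [0.3653 -0.4342; -0.4342 1.8746]
P' = Q + AᵀP(A−BK) = [18.6153 -6.4342; -6.4342 4.1246]
tr(P') = 22.7399

0.4755 -0.3389 -0.1068 1.0326


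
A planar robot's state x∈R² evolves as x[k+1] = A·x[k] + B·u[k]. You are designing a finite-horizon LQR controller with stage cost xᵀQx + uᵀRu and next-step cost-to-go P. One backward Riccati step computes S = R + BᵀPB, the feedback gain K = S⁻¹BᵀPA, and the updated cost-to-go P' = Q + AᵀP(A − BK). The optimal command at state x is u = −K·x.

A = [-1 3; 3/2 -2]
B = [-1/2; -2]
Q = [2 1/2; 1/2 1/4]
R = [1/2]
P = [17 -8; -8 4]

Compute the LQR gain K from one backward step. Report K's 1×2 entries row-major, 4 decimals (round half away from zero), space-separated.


-2.8421 6.4211

BᵀP = [7.5000 -4.0000]
S = R + BᵀPB = [1/2] + [4.2500] = [4.7500]
BᵀPA = [-13.5000 30.5000]
K = S⁻¹·BᵀPA = [-2.8421 6.4211]
A−BK = [-2.4211 6.2105; -4.1842 10.8421]
AᵀP(A−BK) = [11.6316 -28.3158; -28.3158 69.1579]
P' = Q + AᵀP(A−BK) = [13.6316 -27.8158; -27.8158 69.4079]
tr(P') = 83.0395


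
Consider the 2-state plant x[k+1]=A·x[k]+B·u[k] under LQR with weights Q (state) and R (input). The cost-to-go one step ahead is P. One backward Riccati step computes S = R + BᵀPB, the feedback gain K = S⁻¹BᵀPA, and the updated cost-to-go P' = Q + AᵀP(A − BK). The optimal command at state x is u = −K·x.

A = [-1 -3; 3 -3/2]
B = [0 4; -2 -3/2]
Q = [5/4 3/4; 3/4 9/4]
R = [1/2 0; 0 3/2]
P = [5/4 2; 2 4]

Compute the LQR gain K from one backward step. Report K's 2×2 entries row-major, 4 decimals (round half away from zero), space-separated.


-1.2493 1.3151 -0.1534 -0.5753

BᵀP = [-4.0000 -8.0000; 2.0000 2.0000]
S = R + BᵀPB = [1/2 0; 0 3/2] + [16.0000 -4.0000; -4.0000 5.0000] = [16.5000 -4.0000; -4.0000 6.5000]
BᵀPA = [-20.0000 24.0000; 4.0000 -9.0000]
K = S⁻¹·BᵀPA = [-1.2493 1.3151; -0.1534 -0.5753]
A−BK = [-0.3863 -0.6986; 0.2712 0.2671]
AᵀP(A−BK) = [0.8774 -0.6473; -0.6473 1.5103]
P' = Q + AᵀP(A−BK) = [2.1274 0.1027; 0.1027 3.7603]
tr(P') = 5.8877


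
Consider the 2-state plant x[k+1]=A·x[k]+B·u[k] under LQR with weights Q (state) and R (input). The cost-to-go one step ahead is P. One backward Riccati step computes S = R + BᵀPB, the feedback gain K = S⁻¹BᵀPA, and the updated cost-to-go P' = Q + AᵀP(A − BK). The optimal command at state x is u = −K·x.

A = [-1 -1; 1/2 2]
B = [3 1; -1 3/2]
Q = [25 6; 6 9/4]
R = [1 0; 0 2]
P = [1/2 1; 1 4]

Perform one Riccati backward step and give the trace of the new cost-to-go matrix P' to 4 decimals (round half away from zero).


29.1143

BᵀP = [0.5000 -1.0000; 2.0000 7.0000]
S = R + BᵀPB = [1 0; 0 2] + [2.5000 -1.0000; -1.0000 12.5000] = [3.5000 -1.0000; -1.0000 14.5000]
BᵀPA = [-1.0000 -2.5000; 1.5000 12.0000]
K = S⁻¹·BᵀPA = [-0.2613 -0.4874; 0.0854 0.7940]
A−BK = [-0.3015 -0.3317; 0.1106 0.3216]
AᵀP(A−BK) = [0.1106 0.3216; 0.3216 1.7538]
P' = Q + AᵀP(A−BK) = [25.1106 6.3216; 6.3216 4.0038]
tr(P') = 29.1143


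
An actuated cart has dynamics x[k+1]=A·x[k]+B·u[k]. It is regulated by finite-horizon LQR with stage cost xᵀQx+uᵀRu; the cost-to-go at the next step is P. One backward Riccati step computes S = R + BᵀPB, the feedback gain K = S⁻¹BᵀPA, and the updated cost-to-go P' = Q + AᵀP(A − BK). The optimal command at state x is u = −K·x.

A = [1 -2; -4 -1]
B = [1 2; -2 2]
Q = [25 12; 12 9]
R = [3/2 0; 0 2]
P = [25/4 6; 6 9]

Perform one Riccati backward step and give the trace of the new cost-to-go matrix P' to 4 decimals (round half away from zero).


BᵀP = [-5.7500 -12.0000; 24.5000 30.0000]
S = R + BᵀPB = [3/2 0; 0 2] + [18.2500 -35.5000; -35.5000 109.0000] = [19.7500 -35.5000; -35.5000 111.0000]
BᵀPA = [42.2500 23.5000; -95.5000 -79.0000]
K = S⁻¹·BᵀPA = [1.3943 -0.2103; -0.4144 -0.7790]
A−BK = [0.4345 -0.2318; -0.3825 0.1373]
AᵀP(A−BK) = [3.7621 -0.0064; -0.0064 1.4034]
P' = Q + AᵀP(A−BK) = [28.7621 11.9936; 11.9936 10.4034]
tr(P') = 39.1655

39.1655


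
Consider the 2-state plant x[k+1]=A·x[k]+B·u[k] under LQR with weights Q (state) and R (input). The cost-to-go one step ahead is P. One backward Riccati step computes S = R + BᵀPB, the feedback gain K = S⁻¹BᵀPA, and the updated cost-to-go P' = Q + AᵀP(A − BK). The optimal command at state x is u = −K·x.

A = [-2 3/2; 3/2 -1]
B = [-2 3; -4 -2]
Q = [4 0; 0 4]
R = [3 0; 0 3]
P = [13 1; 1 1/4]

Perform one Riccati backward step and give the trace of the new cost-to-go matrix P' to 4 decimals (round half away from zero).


9.7051

BᵀP = [-30.0000 -3.0000; 37.0000 2.5000]
S = R + BᵀPB = [3 0; 0 3] + [72.0000 -84.0000; -84.0000 106.0000] = [75.0000 -84.0000; -84.0000 109.0000]
BᵀPA = [55.5000 -42.0000; -70.2500 53.0000]
K = S⁻¹·BᵀPA = [0.1327 -0.1126; -0.5422 0.3995]
A−BK = [-0.1079 0.0764; 0.9464 -0.6515]
AᵀP(A−BK) = [1.1059 -0.8133; -0.8133 0.5992]
P' = Q + AᵀP(A−BK) = [5.1059 -0.8133; -0.8133 4.5992]
tr(P') = 9.7051


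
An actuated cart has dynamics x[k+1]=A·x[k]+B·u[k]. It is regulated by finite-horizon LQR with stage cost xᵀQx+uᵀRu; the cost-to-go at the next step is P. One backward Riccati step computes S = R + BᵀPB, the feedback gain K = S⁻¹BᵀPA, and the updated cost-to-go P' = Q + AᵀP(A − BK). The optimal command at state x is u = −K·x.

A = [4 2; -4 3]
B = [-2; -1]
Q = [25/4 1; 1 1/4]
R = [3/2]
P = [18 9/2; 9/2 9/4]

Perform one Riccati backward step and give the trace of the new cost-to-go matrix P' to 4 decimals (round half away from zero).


BᵀP = [-40.5000 -11.2500]
S = R + BᵀPB = [3/2] + [92.2500] = [93.7500]
BᵀPA = [-117.0000 -114.7500]
K = S⁻¹·BᵀPA = [-1.2480 -1.2240]
A−BK = [1.5040 -0.4480; -5.2480 1.7760]
AᵀP(A−BK) = [33.9840 -8.2080; -8.2080 5.7960]
P' = Q + AᵀP(A−BK) = [40.2340 -7.2080; -7.2080 6.0460]
tr(P') = 46.2800

46.2800
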